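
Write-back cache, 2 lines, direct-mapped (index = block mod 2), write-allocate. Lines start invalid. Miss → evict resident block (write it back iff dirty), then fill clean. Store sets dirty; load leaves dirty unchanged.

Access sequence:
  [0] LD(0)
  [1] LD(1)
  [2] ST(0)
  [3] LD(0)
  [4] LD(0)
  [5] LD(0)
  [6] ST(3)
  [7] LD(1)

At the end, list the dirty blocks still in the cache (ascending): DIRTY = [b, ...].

DIRTY = [0]

0: R B0 → L0 miss [-]
1: R B1 → L1 miss [-]
2: W B0 → L0 hit [D]
3: R B0 → L0 hit [D]
4: R B0 → L0 hit [D]
5: R B0 → L0 hit [D]
6: W B3 → L1 miss [D]
7: R B1 → L1 miss wb→B3 [-]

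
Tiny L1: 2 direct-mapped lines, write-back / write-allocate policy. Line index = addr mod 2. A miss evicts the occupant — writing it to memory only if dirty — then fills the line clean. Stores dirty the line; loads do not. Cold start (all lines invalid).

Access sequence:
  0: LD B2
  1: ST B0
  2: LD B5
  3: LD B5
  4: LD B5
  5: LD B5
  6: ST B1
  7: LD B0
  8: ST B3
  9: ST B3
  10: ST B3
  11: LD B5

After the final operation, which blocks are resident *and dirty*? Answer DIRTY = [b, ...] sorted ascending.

DIRTY = [0]

0: R B2 → L0 miss [-]
1: W B0 → L0 miss [D]
2: R B5 → L1 miss [-]
3: R B5 → L1 hit [-]
4: R B5 → L1 hit [-]
5: R B5 → L1 hit [-]
6: W B1 → L1 miss [D]
7: R B0 → L0 hit [D]
8: W B3 → L1 miss wb→B1 [D]
9: W B3 → L1 hit [D]
10: W B3 → L1 hit [D]
11: R B5 → L1 miss wb→B3 [-]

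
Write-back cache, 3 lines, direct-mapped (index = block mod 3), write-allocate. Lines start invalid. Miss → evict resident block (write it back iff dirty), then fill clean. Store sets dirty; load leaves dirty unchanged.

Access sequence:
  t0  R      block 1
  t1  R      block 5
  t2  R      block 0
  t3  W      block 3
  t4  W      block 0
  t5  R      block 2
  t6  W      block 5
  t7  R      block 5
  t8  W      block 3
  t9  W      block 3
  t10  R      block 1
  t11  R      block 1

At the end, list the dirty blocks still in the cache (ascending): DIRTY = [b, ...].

DIRTY = [3, 5]

0: R B1 -> L1 miss  d=-]
1: R B5 -> L2 miss  d=-]
2: R B0 -> L0 miss  d=-]
3: W B3 -> L0 miss  d=D]
4: W B0 -> L0 miss wb->B3  d=D]
5: R B2 -> L2 miss  d=-]
6: W B5 -> L2 miss  d=D]
7: R B5 -> L2 hit  d=D]
8: W B3 -> L0 miss wb->B0  d=D]
9: W B3 -> L0 hit  d=D]
10: R B1 -> L1 hit  d=-]
11: R B1 -> L1 hit  d=-]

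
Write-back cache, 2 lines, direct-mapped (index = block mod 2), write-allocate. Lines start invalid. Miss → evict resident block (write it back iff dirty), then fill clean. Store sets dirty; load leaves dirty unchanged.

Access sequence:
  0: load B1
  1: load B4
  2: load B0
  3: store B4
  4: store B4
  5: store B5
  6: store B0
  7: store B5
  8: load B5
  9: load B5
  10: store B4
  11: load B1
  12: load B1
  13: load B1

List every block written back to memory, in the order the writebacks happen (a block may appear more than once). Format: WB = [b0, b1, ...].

WB = [4, 0, 5]

  0 | R B1 → L1 miss [-]
  1 | R B4 → L0 miss [-]
  2 | R B0 → L0 miss [-]
  3 | W B4 → L0 miss [D]
  4 | W B4 → L0 hit [D]
  5 | W B5 → L1 miss [D]
  6 | W B0 → L0 miss wb→B4 [D]
  7 | W B5 → L1 hit [D]
  8 | R B5 → L1 hit [D]
  9 | R B5 → L1 hit [D]
  10 | W B4 → L0 miss wb→B0 [D]
  11 | R B1 → L1 miss wb→B5 [-]
  12 | R B1 → L1 hit [-]
  13 | R B1 → L1 hit [-]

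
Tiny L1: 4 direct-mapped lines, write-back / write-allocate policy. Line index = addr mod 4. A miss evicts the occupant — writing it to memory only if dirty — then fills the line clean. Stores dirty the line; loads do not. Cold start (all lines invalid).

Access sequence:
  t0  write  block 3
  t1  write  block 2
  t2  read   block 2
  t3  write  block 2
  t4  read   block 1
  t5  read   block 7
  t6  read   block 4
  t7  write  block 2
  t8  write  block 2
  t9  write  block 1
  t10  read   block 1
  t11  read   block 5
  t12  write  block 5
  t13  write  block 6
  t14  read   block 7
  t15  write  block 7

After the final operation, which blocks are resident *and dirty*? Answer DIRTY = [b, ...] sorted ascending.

DIRTY = [5, 6, 7]

  0 | W B3 → L3 miss [D]
  1 | W B2 → L2 miss [D]
  2 | R B2 → L2 hit [D]
  3 | W B2 → L2 hit [D]
  4 | R B1 → L1 miss [-]
  5 | R B7 → L3 miss wb→B3 [-]
  6 | R B4 → L0 miss [-]
  7 | W B2 → L2 hit [D]
  8 | W B2 → L2 hit [D]
  9 | W B1 → L1 hit [D]
  10 | R B1 → L1 hit [D]
  11 | R B5 → L1 miss wb→B1 [-]
  12 | W B5 → L1 hit [D]
  13 | W B6 → L2 miss wb→B2 [D]
  14 | R B7 → L3 hit [-]
  15 | W B7 → L3 hit [D]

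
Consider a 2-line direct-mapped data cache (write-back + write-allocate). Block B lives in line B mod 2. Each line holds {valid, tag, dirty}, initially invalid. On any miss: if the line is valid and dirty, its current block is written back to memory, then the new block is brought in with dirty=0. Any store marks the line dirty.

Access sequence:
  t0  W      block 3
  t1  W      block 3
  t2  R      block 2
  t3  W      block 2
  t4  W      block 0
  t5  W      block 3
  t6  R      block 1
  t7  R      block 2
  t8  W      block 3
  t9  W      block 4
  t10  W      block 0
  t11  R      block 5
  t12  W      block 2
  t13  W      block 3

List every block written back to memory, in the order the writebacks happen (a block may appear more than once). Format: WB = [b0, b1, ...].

0: W B3 -> L1 miss  d=D]
1: W B3 -> L1 hit  d=D]
2: R B2 -> L0 miss  d=-]
3: W B2 -> L0 hit  d=D]
4: W B0 -> L0 miss wb->B2  d=D]
5: W B3 -> L1 hit  d=D]
6: R B1 -> L1 miss wb->B3  d=-]
7: R B2 -> L0 miss wb->B0  d=-]
8: W B3 -> L1 miss  d=D]
9: W B4 -> L0 miss  d=D]
10: W B0 -> L0 miss wb->B4  d=D]
11: R B5 -> L1 miss wb->B3  d=-]
12: W B2 -> L0 miss wb->B0  d=D]
13: W B3 -> L1 miss  d=D]

WB = [2, 3, 0, 4, 3, 0]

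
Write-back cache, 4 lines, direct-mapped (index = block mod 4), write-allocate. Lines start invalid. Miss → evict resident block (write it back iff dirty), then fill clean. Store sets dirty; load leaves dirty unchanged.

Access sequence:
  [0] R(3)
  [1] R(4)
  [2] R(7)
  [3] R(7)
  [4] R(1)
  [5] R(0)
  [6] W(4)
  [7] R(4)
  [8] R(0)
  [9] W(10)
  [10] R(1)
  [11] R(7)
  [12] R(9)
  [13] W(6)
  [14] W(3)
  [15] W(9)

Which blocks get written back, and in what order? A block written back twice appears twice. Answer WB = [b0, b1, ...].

WB = [4, 10]

0: R B3 → L3 miss [-]
1: R B4 → L0 miss [-]
2: R B7 → L3 miss [-]
3: R B7 → L3 hit [-]
4: R B1 → L1 miss [-]
5: R B0 → L0 miss [-]
6: W B4 → L0 miss [D]
7: R B4 → L0 hit [D]
8: R B0 → L0 miss wb→B4 [-]
9: W B10 → L2 miss [D]
10: R B1 → L1 hit [-]
11: R B7 → L3 hit [-]
12: R B9 → L1 miss [-]
13: W B6 → L2 miss wb→B10 [D]
14: W B3 → L3 miss [D]
15: W B9 → L1 hit [D]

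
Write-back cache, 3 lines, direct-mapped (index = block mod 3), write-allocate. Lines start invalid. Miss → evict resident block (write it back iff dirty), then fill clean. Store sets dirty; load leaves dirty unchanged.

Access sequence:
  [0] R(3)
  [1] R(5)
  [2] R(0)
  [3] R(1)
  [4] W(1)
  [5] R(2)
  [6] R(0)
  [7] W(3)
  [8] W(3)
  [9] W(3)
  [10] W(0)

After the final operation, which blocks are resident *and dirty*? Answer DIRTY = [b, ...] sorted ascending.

0: R B3 → L0 miss [-]
1: R B5 → L2 miss [-]
2: R B0 → L0 miss [-]
3: R B1 → L1 miss [-]
4: W B1 → L1 hit [D]
5: R B2 → L2 miss [-]
6: R B0 → L0 hit [-]
7: W B3 → L0 miss [D]
8: W B3 → L0 hit [D]
9: W B3 → L0 hit [D]
10: W B0 → L0 miss wb→B3 [D]

DIRTY = [0, 1]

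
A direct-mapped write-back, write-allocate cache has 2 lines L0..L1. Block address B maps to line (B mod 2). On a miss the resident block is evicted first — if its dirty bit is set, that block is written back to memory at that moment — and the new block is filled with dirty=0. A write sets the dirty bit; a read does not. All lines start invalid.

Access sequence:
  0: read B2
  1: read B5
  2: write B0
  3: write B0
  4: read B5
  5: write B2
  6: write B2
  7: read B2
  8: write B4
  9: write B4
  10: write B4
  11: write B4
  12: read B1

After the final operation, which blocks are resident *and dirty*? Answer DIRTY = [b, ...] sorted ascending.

DIRTY = [4]

0: R B2 → L0 miss [-]
1: R B5 → L1 miss [-]
2: W B0 → L0 miss [D]
3: W B0 → L0 hit [D]
4: R B5 → L1 hit [-]
5: W B2 → L0 miss wb→B0 [D]
6: W B2 → L0 hit [D]
7: R B2 → L0 hit [D]
8: W B4 → L0 miss wb→B2 [D]
9: W B4 → L0 hit [D]
10: W B4 → L0 hit [D]
11: W B4 → L0 hit [D]
12: R B1 → L1 miss [-]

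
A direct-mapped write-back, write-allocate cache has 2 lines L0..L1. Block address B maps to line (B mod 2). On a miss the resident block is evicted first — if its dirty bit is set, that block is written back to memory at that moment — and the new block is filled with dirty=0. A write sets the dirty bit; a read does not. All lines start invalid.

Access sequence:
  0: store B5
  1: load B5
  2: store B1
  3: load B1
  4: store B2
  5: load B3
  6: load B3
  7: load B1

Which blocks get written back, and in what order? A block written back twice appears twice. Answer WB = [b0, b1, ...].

WB = [5, 1]

  0 | W B5 → L1 miss [D]
  1 | R B5 → L1 hit [D]
  2 | W B1 → L1 miss wb→B5 [D]
  3 | R B1 → L1 hit [D]
  4 | W B2 → L0 miss [D]
  5 | R B3 → L1 miss wb→B1 [-]
  6 | R B3 → L1 hit [-]
  7 | R B1 → L1 miss [-]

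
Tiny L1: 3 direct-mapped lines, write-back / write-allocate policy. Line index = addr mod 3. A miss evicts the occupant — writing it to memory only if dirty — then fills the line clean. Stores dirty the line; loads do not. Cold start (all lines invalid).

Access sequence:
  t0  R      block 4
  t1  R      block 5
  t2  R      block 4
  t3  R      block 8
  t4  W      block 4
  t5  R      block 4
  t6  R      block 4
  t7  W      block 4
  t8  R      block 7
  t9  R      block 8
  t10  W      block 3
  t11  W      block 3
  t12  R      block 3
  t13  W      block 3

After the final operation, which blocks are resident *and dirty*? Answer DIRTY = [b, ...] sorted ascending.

0: R B4 → L1 miss [-]
1: R B5 → L2 miss [-]
2: R B4 → L1 hit [-]
3: R B8 → L2 miss [-]
4: W B4 → L1 hit [D]
5: R B4 → L1 hit [D]
6: R B4 → L1 hit [D]
7: W B4 → L1 hit [D]
8: R B7 → L1 miss wb→B4 [-]
9: R B8 → L2 hit [-]
10: W B3 → L0 miss [D]
11: W B3 → L0 hit [D]
12: R B3 → L0 hit [D]
13: W B3 → L0 hit [D]

DIRTY = [3]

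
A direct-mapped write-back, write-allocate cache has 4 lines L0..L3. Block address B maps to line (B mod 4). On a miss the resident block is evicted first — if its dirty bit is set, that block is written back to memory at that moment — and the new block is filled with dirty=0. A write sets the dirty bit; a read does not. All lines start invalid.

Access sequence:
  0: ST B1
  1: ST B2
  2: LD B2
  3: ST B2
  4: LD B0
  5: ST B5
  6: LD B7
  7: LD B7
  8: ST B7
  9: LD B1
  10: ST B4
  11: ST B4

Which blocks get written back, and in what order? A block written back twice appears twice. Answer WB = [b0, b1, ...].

WB = [1, 5]

0: W B1 -> L1 miss  d=D]
1: W B2 -> L2 miss  d=D]
2: R B2 -> L2 hit  d=D]
3: W B2 -> L2 hit  d=D]
4: R B0 -> L0 miss  d=-]
5: W B5 -> L1 miss wb->B1  d=D]
6: R B7 -> L3 miss  d=-]
7: R B7 -> L3 hit  d=-]
8: W B7 -> L3 hit  d=D]
9: R B1 -> L1 miss wb->B5  d=-]
10: W B4 -> L0 miss  d=D]
11: W B4 -> L0 hit  d=D]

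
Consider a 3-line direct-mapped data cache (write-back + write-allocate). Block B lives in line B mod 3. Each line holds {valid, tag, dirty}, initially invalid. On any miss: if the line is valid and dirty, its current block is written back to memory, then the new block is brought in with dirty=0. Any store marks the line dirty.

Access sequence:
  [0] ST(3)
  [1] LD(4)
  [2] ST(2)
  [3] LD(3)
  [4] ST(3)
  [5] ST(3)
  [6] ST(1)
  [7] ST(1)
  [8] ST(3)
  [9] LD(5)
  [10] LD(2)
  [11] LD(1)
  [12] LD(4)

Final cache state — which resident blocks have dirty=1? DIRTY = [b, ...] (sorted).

DIRTY = [3]

  0 | W B3 → L0 miss [D]
  1 | R B4 → L1 miss [-]
  2 | W B2 → L2 miss [D]
  3 | R B3 → L0 hit [D]
  4 | W B3 → L0 hit [D]
  5 | W B3 → L0 hit [D]
  6 | W B1 → L1 miss [D]
  7 | W B1 → L1 hit [D]
  8 | W B3 → L0 hit [D]
  9 | R B5 → L2 miss wb→B2 [-]
  10 | R B2 → L2 miss [-]
  11 | R B1 → L1 hit [D]
  12 | R B4 → L1 miss wb→B1 [-]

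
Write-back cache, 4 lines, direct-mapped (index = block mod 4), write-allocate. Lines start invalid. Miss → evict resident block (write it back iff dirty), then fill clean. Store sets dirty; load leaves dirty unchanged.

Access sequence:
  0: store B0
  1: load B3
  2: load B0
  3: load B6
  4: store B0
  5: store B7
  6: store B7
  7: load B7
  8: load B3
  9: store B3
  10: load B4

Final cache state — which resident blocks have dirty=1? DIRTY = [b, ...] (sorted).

DIRTY = [3]

  0 | W B0 → L0 miss [D]
  1 | R B3 → L3 miss [-]
  2 | R B0 → L0 hit [D]
  3 | R B6 → L2 miss [-]
  4 | W B0 → L0 hit [D]
  5 | W B7 → L3 miss [D]
  6 | W B7 → L3 hit [D]
  7 | R B7 → L3 hit [D]
  8 | R B3 → L3 miss wb→B7 [-]
  9 | W B3 → L3 hit [D]
  10 | R B4 → L0 miss wb→B0 [-]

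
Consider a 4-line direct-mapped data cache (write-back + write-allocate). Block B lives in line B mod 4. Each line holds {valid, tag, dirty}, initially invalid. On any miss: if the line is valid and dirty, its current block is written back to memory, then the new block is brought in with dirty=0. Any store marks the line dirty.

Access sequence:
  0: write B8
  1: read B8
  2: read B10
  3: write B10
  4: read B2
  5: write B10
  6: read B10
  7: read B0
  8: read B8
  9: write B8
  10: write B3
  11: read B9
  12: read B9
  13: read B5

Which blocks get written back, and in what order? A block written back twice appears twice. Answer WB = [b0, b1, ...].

0: W B8 → L0 miss [D]
1: R B8 → L0 hit [D]
2: R B10 → L2 miss [-]
3: W B10 → L2 hit [D]
4: R B2 → L2 miss wb→B10 [-]
5: W B10 → L2 miss [D]
6: R B10 → L2 hit [D]
7: R B0 → L0 miss wb→B8 [-]
8: R B8 → L0 miss [-]
9: W B8 → L0 hit [D]
10: W B3 → L3 miss [D]
11: R B9 → L1 miss [-]
12: R B9 → L1 hit [-]
13: R B5 → L1 miss [-]

WB = [10, 8]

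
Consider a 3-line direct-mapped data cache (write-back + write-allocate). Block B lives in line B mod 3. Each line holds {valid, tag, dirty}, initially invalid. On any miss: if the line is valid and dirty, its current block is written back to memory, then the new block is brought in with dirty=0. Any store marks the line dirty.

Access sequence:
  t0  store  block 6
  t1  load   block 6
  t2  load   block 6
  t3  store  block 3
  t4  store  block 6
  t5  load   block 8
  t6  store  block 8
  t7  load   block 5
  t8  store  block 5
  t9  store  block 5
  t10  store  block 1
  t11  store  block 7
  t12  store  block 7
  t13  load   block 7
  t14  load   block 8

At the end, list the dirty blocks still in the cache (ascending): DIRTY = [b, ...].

DIRTY = [6, 7]

0: W B6 -> L0 miss  d=D]
1: R B6 -> L0 hit  d=D]
2: R B6 -> L0 hit  d=D]
3: W B3 -> L0 miss wb->B6  d=D]
4: W B6 -> L0 miss wb->B3  d=D]
5: R B8 -> L2 miss  d=-]
6: W B8 -> L2 hit  d=D]
7: R B5 -> L2 miss wb->B8  d=-]
8: W B5 -> L2 hit  d=D]
9: W B5 -> L2 hit  d=D]
10: W B1 -> L1 miss  d=D]
11: W B7 -> L1 miss wb->B1  d=D]
12: W B7 -> L1 hit  d=D]
13: R B7 -> L1 hit  d=D]
14: R B8 -> L2 miss wb->B5  d=-]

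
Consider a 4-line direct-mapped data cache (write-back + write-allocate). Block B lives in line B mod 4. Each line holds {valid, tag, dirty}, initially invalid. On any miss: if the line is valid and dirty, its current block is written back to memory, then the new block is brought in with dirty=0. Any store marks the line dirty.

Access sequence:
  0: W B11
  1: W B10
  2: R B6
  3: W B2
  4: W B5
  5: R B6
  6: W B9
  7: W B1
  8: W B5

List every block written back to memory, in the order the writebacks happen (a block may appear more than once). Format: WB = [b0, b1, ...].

WB = [10, 2, 5, 9, 1]

  0 | W B11 → L3 miss [D]
  1 | W B10 → L2 miss [D]
  2 | R B6 → L2 miss wb→B10 [-]
  3 | W B2 → L2 miss [D]
  4 | W B5 → L1 miss [D]
  5 | R B6 → L2 miss wb→B2 [-]
  6 | W B9 → L1 miss wb→B5 [D]
  7 | W B1 → L1 miss wb→B9 [D]
  8 | W B5 → L1 miss wb→B1 [D]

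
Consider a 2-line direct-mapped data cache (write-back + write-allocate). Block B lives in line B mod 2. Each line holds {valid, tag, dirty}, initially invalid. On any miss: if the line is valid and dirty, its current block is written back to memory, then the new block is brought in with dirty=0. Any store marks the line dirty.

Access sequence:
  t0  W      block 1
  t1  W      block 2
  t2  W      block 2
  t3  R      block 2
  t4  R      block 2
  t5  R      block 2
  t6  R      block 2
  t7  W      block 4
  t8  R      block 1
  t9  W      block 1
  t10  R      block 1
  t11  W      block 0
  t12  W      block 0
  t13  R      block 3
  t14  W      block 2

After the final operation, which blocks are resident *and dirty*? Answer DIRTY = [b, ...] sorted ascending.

  0 | W B1 → L1 miss [D]
  1 | W B2 → L0 miss [D]
  2 | W B2 → L0 hit [D]
  3 | R B2 → L0 hit [D]
  4 | R B2 → L0 hit [D]
  5 | R B2 → L0 hit [D]
  6 | R B2 → L0 hit [D]
  7 | W B4 → L0 miss wb→B2 [D]
  8 | R B1 → L1 hit [D]
  9 | W B1 → L1 hit [D]
  10 | R B1 → L1 hit [D]
  11 | W B0 → L0 miss wb→B4 [D]
  12 | W B0 → L0 hit [D]
  13 | R B3 → L1 miss wb→B1 [-]
  14 | W B2 → L0 miss wb→B0 [D]

DIRTY = [2]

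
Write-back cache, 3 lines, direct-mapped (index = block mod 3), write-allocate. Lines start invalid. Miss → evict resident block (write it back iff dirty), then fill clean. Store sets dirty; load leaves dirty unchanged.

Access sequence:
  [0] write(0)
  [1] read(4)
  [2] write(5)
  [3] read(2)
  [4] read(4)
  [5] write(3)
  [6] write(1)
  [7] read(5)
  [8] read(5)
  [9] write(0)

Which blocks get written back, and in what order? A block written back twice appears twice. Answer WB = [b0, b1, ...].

0: W B0 → L0 miss [D]
1: R B4 → L1 miss [-]
2: W B5 → L2 miss [D]
3: R B2 → L2 miss wb→B5 [-]
4: R B4 → L1 hit [-]
5: W B3 → L0 miss wb→B0 [D]
6: W B1 → L1 miss [D]
7: R B5 → L2 miss [-]
8: R B5 → L2 hit [-]
9: W B0 → L0 miss wb→B3 [D]

WB = [5, 0, 3]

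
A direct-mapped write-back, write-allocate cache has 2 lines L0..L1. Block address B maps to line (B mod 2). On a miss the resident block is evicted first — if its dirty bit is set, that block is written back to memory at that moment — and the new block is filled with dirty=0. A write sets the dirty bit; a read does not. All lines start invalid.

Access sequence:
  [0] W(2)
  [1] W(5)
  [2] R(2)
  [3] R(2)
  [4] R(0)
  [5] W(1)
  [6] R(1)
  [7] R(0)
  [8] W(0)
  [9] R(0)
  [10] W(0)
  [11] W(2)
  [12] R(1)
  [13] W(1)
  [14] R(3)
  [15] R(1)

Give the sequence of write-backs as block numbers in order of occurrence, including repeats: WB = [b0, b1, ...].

WB = [2, 5, 0, 1]

0: W B2 -> L0 miss  d=D]
1: W B5 -> L1 miss  d=D]
2: R B2 -> L0 hit  d=D]
3: R B2 -> L0 hit  d=D]
4: R B0 -> L0 miss wb->B2  d=-]
5: W B1 -> L1 miss wb->B5  d=D]
6: R B1 -> L1 hit  d=D]
7: R B0 -> L0 hit  d=-]
8: W B0 -> L0 hit  d=D]
9: R B0 -> L0 hit  d=D]
10: W B0 -> L0 hit  d=D]
11: W B2 -> L0 miss wb->B0  d=D]
12: R B1 -> L1 hit  d=D]
13: W B1 -> L1 hit  d=D]
14: R B3 -> L1 miss wb->B1  d=-]
15: R B1 -> L1 miss  d=-]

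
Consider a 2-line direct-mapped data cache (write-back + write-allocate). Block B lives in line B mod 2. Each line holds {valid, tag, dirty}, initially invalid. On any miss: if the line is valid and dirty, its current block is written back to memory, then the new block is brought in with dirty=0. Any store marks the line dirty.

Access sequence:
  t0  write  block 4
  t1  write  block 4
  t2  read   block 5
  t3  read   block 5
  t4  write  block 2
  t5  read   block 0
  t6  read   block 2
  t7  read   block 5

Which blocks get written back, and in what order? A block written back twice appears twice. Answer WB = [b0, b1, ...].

WB = [4, 2]

0: W B4 → L0 miss [D]
1: W B4 → L0 hit [D]
2: R B5 → L1 miss [-]
3: R B5 → L1 hit [-]
4: W B2 → L0 miss wb→B4 [D]
5: R B0 → L0 miss wb→B2 [-]
6: R B2 → L0 miss [-]
7: R B5 → L1 hit [-]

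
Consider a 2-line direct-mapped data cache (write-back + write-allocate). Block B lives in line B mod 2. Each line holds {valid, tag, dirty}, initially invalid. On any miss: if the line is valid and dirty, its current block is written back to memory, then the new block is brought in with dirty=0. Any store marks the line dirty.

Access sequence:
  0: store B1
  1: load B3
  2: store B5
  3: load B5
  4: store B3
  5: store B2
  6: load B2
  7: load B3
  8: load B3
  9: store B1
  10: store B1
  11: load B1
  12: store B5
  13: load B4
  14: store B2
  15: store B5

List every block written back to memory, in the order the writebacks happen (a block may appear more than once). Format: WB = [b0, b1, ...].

0: W B1 → L1 miss [D]
1: R B3 → L1 miss wb→B1 [-]
2: W B5 → L1 miss [D]
3: R B5 → L1 hit [D]
4: W B3 → L1 miss wb→B5 [D]
5: W B2 → L0 miss [D]
6: R B2 → L0 hit [D]
7: R B3 → L1 hit [D]
8: R B3 → L1 hit [D]
9: W B1 → L1 miss wb→B3 [D]
10: W B1 → L1 hit [D]
11: R B1 → L1 hit [D]
12: W B5 → L1 miss wb→B1 [D]
13: R B4 → L0 miss wb→B2 [-]
14: W B2 → L0 miss [D]
15: W B5 → L1 hit [D]

WB = [1, 5, 3, 1, 2]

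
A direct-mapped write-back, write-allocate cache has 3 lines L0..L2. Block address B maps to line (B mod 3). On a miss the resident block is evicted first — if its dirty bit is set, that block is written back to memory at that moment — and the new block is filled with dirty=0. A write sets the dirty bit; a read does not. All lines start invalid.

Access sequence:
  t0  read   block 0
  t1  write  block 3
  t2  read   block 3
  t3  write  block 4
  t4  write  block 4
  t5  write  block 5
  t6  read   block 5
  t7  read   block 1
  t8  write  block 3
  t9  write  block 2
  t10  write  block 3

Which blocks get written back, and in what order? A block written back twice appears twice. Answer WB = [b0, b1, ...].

0: R B0 → L0 miss [-]
1: W B3 → L0 miss [D]
2: R B3 → L0 hit [D]
3: W B4 → L1 miss [D]
4: W B4 → L1 hit [D]
5: W B5 → L2 miss [D]
6: R B5 → L2 hit [D]
7: R B1 → L1 miss wb→B4 [-]
8: W B3 → L0 hit [D]
9: W B2 → L2 miss wb→B5 [D]
10: W B3 → L0 hit [D]

WB = [4, 5]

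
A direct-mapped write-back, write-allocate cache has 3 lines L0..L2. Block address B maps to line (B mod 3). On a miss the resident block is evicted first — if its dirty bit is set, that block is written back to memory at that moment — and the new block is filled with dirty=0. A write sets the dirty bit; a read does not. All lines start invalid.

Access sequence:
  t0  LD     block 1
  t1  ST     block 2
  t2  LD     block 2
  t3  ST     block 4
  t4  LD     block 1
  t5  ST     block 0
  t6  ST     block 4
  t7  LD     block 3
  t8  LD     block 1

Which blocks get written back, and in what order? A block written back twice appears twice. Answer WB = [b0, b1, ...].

WB = [4, 0, 4]

0: R B1 → L1 miss [-]
1: W B2 → L2 miss [D]
2: R B2 → L2 hit [D]
3: W B4 → L1 miss [D]
4: R B1 → L1 miss wb→B4 [-]
5: W B0 → L0 miss [D]
6: W B4 → L1 miss [D]
7: R B3 → L0 miss wb→B0 [-]
8: R B1 → L1 miss wb→B4 [-]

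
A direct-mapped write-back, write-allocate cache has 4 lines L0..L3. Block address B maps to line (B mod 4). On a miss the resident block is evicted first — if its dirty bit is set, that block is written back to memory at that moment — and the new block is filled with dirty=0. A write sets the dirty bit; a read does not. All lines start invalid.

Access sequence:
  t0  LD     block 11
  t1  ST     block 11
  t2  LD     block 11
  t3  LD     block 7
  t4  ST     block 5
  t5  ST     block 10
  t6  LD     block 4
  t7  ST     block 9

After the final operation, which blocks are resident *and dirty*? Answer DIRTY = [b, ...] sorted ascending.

0: R B11 → L3 miss [-]
1: W B11 → L3 hit [D]
2: R B11 → L3 hit [D]
3: R B7 → L3 miss wb→B11 [-]
4: W B5 → L1 miss [D]
5: W B10 → L2 miss [D]
6: R B4 → L0 miss [-]
7: W B9 → L1 miss wb→B5 [D]

DIRTY = [9, 10]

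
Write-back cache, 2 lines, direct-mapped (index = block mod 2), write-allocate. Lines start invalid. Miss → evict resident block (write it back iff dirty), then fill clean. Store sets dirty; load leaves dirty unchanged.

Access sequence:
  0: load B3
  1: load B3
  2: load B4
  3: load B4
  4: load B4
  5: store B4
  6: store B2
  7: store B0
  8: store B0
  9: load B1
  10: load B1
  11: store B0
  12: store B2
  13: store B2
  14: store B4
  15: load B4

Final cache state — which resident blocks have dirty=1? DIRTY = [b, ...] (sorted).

0: R B3 → L1 miss [-]
1: R B3 → L1 hit [-]
2: R B4 → L0 miss [-]
3: R B4 → L0 hit [-]
4: R B4 → L0 hit [-]
5: W B4 → L0 hit [D]
6: W B2 → L0 miss wb→B4 [D]
7: W B0 → L0 miss wb→B2 [D]
8: W B0 → L0 hit [D]
9: R B1 → L1 miss [-]
10: R B1 → L1 hit [-]
11: W B0 → L0 hit [D]
12: W B2 → L0 miss wb→B0 [D]
13: W B2 → L0 hit [D]
14: W B4 → L0 miss wb→B2 [D]
15: R B4 → L0 hit [D]

DIRTY = [4]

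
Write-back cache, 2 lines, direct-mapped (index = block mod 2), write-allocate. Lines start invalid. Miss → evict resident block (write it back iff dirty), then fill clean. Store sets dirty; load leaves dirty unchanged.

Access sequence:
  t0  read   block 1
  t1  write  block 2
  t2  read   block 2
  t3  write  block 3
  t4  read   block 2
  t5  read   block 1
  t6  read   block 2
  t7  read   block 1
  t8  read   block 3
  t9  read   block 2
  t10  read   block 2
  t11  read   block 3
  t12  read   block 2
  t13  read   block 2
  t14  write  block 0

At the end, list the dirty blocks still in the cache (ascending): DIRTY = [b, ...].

0: R B1 -> L1 miss  d=-]
1: W B2 -> L0 miss  d=D]
2: R B2 -> L0 hit  d=D]
3: W B3 -> L1 miss  d=D]
4: R B2 -> L0 hit  d=D]
5: R B1 -> L1 miss wb->B3  d=-]
6: R B2 -> L0 hit  d=D]
7: R B1 -> L1 hit  d=-]
8: R B3 -> L1 miss  d=-]
9: R B2 -> L0 hit  d=D]
10: R B2 -> L0 hit  d=D]
11: R B3 -> L1 hit  d=-]
12: R B2 -> L0 hit  d=D]
13: R B2 -> L0 hit  d=D]
14: W B0 -> L0 miss wb->B2  d=D]

DIRTY = [0]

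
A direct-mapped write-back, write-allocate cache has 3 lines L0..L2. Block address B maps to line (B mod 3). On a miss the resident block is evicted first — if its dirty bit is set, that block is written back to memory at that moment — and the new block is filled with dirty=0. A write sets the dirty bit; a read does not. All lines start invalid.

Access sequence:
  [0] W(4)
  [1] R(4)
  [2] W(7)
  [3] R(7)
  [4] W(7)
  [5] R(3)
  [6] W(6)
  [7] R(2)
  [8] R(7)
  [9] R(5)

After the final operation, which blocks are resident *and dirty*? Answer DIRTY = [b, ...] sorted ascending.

DIRTY = [6, 7]

0: W B4 → L1 miss [D]
1: R B4 → L1 hit [D]
2: W B7 → L1 miss wb→B4 [D]
3: R B7 → L1 hit [D]
4: W B7 → L1 hit [D]
5: R B3 → L0 miss [-]
6: W B6 → L0 miss [D]
7: R B2 → L2 miss [-]
8: R B7 → L1 hit [D]
9: R B5 → L2 miss [-]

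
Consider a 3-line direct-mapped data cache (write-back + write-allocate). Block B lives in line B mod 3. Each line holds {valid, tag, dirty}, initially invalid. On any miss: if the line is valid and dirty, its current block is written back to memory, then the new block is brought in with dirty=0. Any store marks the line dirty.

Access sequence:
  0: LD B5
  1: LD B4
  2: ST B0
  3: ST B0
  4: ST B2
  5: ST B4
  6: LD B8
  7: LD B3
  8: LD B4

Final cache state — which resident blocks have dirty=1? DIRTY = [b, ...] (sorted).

0: R B5 -> L2 miss  d=-]
1: R B4 -> L1 miss  d=-]
2: W B0 -> L0 miss  d=D]
3: W B0 -> L0 hit  d=D]
4: W B2 -> L2 miss  d=D]
5: W B4 -> L1 hit  d=D]
6: R B8 -> L2 miss wb->B2  d=-]
7: R B3 -> L0 miss wb->B0  d=-]
8: R B4 -> L1 hit  d=D]

DIRTY = [4]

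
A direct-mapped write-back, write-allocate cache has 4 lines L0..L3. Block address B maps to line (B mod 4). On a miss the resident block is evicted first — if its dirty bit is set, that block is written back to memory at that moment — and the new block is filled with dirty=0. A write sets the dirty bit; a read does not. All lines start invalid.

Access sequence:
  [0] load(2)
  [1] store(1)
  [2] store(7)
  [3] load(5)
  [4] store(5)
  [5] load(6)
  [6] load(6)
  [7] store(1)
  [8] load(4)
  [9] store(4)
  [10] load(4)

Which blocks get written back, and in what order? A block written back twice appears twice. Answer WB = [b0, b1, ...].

  0 | R B2 → L2 miss [-]
  1 | W B1 → L1 miss [D]
  2 | W B7 → L3 miss [D]
  3 | R B5 → L1 miss wb→B1 [-]
  4 | W B5 → L1 hit [D]
  5 | R B6 → L2 miss [-]
  6 | R B6 → L2 hit [-]
  7 | W B1 → L1 miss wb→B5 [D]
  8 | R B4 → L0 miss [-]
  9 | W B4 → L0 hit [D]
  10 | R B4 → L0 hit [D]

WB = [1, 5]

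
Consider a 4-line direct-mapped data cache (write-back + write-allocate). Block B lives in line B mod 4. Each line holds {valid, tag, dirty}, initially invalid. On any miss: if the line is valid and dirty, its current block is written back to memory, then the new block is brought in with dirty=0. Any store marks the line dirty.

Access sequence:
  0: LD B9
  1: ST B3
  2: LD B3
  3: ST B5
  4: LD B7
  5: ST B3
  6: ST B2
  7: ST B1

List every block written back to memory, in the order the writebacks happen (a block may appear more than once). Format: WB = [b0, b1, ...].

WB = [3, 5]

0: R B9 -> L1 miss  d=-]
1: W B3 -> L3 miss  d=D]
2: R B3 -> L3 hit  d=D]
3: W B5 -> L1 miss  d=D]
4: R B7 -> L3 miss wb->B3  d=-]
5: W B3 -> L3 miss  d=D]
6: W B2 -> L2 miss  d=D]
7: W B1 -> L1 miss wb->B5  d=D]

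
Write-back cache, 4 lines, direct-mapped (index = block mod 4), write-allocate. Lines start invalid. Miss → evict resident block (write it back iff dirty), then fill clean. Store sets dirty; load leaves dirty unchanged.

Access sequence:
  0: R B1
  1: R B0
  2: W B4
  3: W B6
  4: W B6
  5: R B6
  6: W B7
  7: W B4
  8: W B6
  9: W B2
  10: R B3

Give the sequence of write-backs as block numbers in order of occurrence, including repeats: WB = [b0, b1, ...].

WB = [6, 7]

  0 | R B1 → L1 miss [-]
  1 | R B0 → L0 miss [-]
  2 | W B4 → L0 miss [D]
  3 | W B6 → L2 miss [D]
  4 | W B6 → L2 hit [D]
  5 | R B6 → L2 hit [D]
  6 | W B7 → L3 miss [D]
  7 | W B4 → L0 hit [D]
  8 | W B6 → L2 hit [D]
  9 | W B2 → L2 miss wb→B6 [D]
  10 | R B3 → L3 miss wb→B7 [-]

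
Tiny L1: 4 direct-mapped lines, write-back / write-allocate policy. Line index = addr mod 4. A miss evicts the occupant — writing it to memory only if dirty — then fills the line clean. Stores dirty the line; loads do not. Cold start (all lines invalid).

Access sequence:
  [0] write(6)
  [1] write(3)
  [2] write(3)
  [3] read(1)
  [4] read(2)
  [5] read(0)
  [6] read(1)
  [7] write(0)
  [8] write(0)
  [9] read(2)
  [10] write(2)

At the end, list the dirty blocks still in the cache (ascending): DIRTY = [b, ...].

DIRTY = [0, 2, 3]

0: W B6 -> L2 miss  d=D]
1: W B3 -> L3 miss  d=D]
2: W B3 -> L3 hit  d=D]
3: R B1 -> L1 miss  d=-]
4: R B2 -> L2 miss wb->B6  d=-]
5: R B0 -> L0 miss  d=-]
6: R B1 -> L1 hit  d=-]
7: W B0 -> L0 hit  d=D]
8: W B0 -> L0 hit  d=D]
9: R B2 -> L2 hit  d=-]
10: W B2 -> L2 hit  d=D]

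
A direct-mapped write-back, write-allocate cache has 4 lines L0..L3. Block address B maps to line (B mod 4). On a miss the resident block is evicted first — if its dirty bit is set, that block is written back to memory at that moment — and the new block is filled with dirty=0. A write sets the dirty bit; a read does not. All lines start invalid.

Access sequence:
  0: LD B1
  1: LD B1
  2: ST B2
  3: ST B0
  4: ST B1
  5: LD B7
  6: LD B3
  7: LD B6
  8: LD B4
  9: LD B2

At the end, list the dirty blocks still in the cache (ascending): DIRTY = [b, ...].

DIRTY = [1]

0: R B1 -> L1 miss  d=-]
1: R B1 -> L1 hit  d=-]
2: W B2 -> L2 miss  d=D]
3: W B0 -> L0 miss  d=D]
4: W B1 -> L1 hit  d=D]
5: R B7 -> L3 miss  d=-]
6: R B3 -> L3 miss  d=-]
7: R B6 -> L2 miss wb->B2  d=-]
8: R B4 -> L0 miss wb->B0  d=-]
9: R B2 -> L2 miss  d=-]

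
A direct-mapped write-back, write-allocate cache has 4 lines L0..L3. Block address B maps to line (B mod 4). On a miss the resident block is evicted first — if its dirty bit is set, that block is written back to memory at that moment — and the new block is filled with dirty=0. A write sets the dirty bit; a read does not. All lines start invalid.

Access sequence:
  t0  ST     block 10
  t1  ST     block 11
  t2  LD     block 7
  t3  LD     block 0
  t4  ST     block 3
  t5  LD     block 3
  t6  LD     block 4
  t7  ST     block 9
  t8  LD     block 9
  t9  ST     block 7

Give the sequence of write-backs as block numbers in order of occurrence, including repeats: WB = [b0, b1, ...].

0: W B10 -> L2 miss  d=D]
1: W B11 -> L3 miss  d=D]
2: R B7 -> L3 miss wb->B11  d=-]
3: R B0 -> L0 miss  d=-]
4: W B3 -> L3 miss  d=D]
5: R B3 -> L3 hit  d=D]
6: R B4 -> L0 miss  d=-]
7: W B9 -> L1 miss  d=D]
8: R B9 -> L1 hit  d=D]
9: W B7 -> L3 miss wb->B3  d=D]

WB = [11, 3]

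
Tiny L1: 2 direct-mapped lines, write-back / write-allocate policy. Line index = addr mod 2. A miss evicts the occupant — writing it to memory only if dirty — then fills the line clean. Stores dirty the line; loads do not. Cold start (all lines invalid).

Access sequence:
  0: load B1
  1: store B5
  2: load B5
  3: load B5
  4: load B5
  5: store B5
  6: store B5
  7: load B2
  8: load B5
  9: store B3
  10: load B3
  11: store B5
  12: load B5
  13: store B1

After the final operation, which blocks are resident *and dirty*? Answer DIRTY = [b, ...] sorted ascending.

  0 | R B1 → L1 miss [-]
  1 | W B5 → L1 miss [D]
  2 | R B5 → L1 hit [D]
  3 | R B5 → L1 hit [D]
  4 | R B5 → L1 hit [D]
  5 | W B5 → L1 hit [D]
  6 | W B5 → L1 hit [D]
  7 | R B2 → L0 miss [-]
  8 | R B5 → L1 hit [D]
  9 | W B3 → L1 miss wb→B5 [D]
  10 | R B3 → L1 hit [D]
  11 | W B5 → L1 miss wb→B3 [D]
  12 | R B5 → L1 hit [D]
  13 | W B1 → L1 miss wb→B5 [D]

DIRTY = [1]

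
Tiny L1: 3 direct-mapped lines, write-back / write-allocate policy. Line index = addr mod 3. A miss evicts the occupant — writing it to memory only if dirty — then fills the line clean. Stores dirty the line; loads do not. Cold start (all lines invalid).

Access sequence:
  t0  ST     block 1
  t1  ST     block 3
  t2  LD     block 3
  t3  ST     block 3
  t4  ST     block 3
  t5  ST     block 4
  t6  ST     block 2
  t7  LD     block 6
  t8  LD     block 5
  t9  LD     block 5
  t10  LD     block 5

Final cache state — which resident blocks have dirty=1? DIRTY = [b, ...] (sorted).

DIRTY = [4]

  0 | W B1 → L1 miss [D]
  1 | W B3 → L0 miss [D]
  2 | R B3 → L0 hit [D]
  3 | W B3 → L0 hit [D]
  4 | W B3 → L0 hit [D]
  5 | W B4 → L1 miss wb→B1 [D]
  6 | W B2 → L2 miss [D]
  7 | R B6 → L0 miss wb→B3 [-]
  8 | R B5 → L2 miss wb→B2 [-]
  9 | R B5 → L2 hit [-]
  10 | R B5 → L2 hit [-]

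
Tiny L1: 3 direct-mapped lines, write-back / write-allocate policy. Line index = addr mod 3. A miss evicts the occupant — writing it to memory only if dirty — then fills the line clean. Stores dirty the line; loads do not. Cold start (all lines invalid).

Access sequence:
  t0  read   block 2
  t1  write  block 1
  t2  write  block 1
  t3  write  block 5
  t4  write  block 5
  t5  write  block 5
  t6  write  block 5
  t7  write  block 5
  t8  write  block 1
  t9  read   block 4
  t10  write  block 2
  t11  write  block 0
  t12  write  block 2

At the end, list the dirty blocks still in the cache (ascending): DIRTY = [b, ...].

0: R B2 → L2 miss [-]
1: W B1 → L1 miss [D]
2: W B1 → L1 hit [D]
3: W B5 → L2 miss [D]
4: W B5 → L2 hit [D]
5: W B5 → L2 hit [D]
6: W B5 → L2 hit [D]
7: W B5 → L2 hit [D]
8: W B1 → L1 hit [D]
9: R B4 → L1 miss wb→B1 [-]
10: W B2 → L2 miss wb→B5 [D]
11: W B0 → L0 miss [D]
12: W B2 → L2 hit [D]

DIRTY = [0, 2]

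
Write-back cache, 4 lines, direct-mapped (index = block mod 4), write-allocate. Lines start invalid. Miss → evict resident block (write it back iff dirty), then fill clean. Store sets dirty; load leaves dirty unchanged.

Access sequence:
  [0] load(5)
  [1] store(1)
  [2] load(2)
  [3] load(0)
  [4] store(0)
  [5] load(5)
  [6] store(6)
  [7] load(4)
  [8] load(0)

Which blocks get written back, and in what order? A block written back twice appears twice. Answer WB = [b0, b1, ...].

0: R B5 → L1 miss [-]
1: W B1 → L1 miss [D]
2: R B2 → L2 miss [-]
3: R B0 → L0 miss [-]
4: W B0 → L0 hit [D]
5: R B5 → L1 miss wb→B1 [-]
6: W B6 → L2 miss [D]
7: R B4 → L0 miss wb→B0 [-]
8: R B0 → L0 miss [-]

WB = [1, 0]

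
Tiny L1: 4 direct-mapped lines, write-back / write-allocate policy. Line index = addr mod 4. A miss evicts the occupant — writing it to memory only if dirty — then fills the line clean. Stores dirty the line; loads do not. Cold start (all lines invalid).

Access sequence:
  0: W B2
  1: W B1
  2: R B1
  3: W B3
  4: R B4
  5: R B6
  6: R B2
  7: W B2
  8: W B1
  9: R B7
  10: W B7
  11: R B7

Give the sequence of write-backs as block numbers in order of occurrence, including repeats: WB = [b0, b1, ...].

0: W B2 -> L2 miss  d=D]
1: W B1 -> L1 miss  d=D]
2: R B1 -> L1 hit  d=D]
3: W B3 -> L3 miss  d=D]
4: R B4 -> L0 miss  d=-]
5: R B6 -> L2 miss wb->B2  d=-]
6: R B2 -> L2 miss  d=-]
7: W B2 -> L2 hit  d=D]
8: W B1 -> L1 hit  d=D]
9: R B7 -> L3 miss wb->B3  d=-]
10: W B7 -> L3 hit  d=D]
11: R B7 -> L3 hit  d=D]

WB = [2, 3]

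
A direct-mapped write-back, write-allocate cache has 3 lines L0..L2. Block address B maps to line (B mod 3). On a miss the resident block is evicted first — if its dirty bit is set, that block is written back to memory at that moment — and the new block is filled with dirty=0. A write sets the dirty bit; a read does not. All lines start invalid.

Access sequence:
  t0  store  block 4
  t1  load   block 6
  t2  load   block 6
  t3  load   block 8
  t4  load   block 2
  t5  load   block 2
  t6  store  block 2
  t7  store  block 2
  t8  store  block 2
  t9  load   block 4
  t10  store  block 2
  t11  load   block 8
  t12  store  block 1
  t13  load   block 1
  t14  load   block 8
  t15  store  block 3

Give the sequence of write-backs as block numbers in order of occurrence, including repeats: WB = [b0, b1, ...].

  0 | W B4 → L1 miss [D]
  1 | R B6 → L0 miss [-]
  2 | R B6 → L0 hit [-]
  3 | R B8 → L2 miss [-]
  4 | R B2 → L2 miss [-]
  5 | R B2 → L2 hit [-]
  6 | W B2 → L2 hit [D]
  7 | W B2 → L2 hit [D]
  8 | W B2 → L2 hit [D]
  9 | R B4 → L1 hit [D]
  10 | W B2 → L2 hit [D]
  11 | R B8 → L2 miss wb→B2 [-]
  12 | W B1 → L1 miss wb→B4 [D]
  13 | R B1 → L1 hit [D]
  14 | R B8 → L2 hit [-]
  15 | W B3 → L0 miss [D]

WB = [2, 4]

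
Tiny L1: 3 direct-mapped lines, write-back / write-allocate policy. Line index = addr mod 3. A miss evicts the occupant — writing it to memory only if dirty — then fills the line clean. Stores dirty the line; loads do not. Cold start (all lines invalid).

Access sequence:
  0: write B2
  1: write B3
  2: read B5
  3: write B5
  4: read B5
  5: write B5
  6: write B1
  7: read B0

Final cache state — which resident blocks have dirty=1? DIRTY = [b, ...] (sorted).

DIRTY = [1, 5]

0: W B2 -> L2 miss  d=D]
1: W B3 -> L0 miss  d=D]
2: R B5 -> L2 miss wb->B2  d=-]
3: W B5 -> L2 hit  d=D]
4: R B5 -> L2 hit  d=D]
5: W B5 -> L2 hit  d=D]
6: W B1 -> L1 miss  d=D]
7: R B0 -> L0 miss wb->B3  d=-]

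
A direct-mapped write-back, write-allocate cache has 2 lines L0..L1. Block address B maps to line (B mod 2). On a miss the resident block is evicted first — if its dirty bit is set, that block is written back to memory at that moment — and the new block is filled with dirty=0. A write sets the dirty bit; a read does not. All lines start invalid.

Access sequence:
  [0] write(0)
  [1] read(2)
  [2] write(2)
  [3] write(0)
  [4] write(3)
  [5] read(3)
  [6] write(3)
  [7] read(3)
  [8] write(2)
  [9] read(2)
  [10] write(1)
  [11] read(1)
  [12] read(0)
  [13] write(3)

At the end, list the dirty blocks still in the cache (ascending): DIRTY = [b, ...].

DIRTY = [3]

0: W B0 -> L0 miss  d=D]
1: R B2 -> L0 miss wb->B0  d=-]
2: W B2 -> L0 hit  d=D]
3: W B0 -> L0 miss wb->B2  d=D]
4: W B3 -> L1 miss  d=D]
5: R B3 -> L1 hit  d=D]
6: W B3 -> L1 hit  d=D]
7: R B3 -> L1 hit  d=D]
8: W B2 -> L0 miss wb->B0  d=D]
9: R B2 -> L0 hit  d=D]
10: W B1 -> L1 miss wb->B3  d=D]
11: R B1 -> L1 hit  d=D]
12: R B0 -> L0 miss wb->B2  d=-]
13: W B3 -> L1 miss wb->B1  d=D]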